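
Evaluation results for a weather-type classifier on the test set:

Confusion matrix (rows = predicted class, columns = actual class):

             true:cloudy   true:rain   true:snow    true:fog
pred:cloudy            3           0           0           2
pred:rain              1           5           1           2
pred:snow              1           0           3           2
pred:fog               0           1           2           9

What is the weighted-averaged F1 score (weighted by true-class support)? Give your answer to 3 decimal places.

Per-class F1 score (2·TP/(2·TP+FP+FN)):
  cloudy: TP=3, FP=0+0+2=2, FN=1+1+0=2 → 6/10 = 0.6000
  rain: TP=5, FP=1+1+2=4, FN=0+0+1=1 → 10/15 = 0.6667
  snow: TP=3, FP=1+0+2=3, FN=0+1+2=3 → 6/12 = 0.5000
  fog: TP=9, FP=0+1+2=3, FN=2+2+2=6 → 18/27 = 0.6667
Weighted-F1 score = Σ (supportᵢ/N)·F1 scoreᵢ with N=32: (5/32)·0.6000 + (6/32)·0.6667 + (6/32)·0.5000 + (15/32)·0.6667 = 0.625

0.625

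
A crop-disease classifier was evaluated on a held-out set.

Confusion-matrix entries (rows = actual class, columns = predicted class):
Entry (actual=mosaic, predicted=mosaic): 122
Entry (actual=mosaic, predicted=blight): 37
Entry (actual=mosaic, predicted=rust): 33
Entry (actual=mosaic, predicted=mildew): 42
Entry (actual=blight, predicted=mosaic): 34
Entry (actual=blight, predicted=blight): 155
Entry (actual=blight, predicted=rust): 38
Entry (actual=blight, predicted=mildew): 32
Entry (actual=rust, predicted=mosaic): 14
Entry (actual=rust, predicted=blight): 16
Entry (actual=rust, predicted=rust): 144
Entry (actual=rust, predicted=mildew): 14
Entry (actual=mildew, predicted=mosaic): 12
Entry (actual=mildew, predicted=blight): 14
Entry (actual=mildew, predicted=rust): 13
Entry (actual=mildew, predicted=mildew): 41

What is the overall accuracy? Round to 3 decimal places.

0.607

Accuracy = trace / total = (122+155+144+41=462) / 761 = 462/761 = 0.607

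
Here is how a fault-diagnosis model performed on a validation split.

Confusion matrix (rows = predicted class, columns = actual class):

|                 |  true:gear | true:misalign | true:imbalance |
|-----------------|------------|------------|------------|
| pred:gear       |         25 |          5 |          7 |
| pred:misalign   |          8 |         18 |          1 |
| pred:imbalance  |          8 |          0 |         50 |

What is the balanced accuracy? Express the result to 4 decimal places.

0.7515

Balanced accuracy = mean of per-class recall.
  gear: recall = 25/41 = 0.60976
  misalign: recall = 18/23 = 0.78261
  imbalance: recall = 50/58 = 0.86207
Mean = (0.60976 + 0.78261 + 0.86207) / 3 = 0.7515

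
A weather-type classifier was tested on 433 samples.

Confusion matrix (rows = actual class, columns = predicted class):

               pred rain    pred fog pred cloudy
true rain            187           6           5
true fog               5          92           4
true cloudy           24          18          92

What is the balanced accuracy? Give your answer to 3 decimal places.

0.847

Balanced accuracy = mean of per-class recall.
  rain: recall = 187/198 = 0.9444
  fog: recall = 92/101 = 0.9109
  cloudy: recall = 92/134 = 0.6866
Mean = (0.9444 + 0.9109 + 0.6866) / 3 = 0.847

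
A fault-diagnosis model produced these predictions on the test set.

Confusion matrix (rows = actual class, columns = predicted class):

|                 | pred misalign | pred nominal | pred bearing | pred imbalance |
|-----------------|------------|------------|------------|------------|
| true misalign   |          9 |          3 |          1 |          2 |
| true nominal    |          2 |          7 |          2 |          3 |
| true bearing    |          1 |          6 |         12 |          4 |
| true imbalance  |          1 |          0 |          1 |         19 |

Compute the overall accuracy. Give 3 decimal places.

0.644

Accuracy = trace / total = (9+7+12+19=47) / 73 = 47/73 = 0.644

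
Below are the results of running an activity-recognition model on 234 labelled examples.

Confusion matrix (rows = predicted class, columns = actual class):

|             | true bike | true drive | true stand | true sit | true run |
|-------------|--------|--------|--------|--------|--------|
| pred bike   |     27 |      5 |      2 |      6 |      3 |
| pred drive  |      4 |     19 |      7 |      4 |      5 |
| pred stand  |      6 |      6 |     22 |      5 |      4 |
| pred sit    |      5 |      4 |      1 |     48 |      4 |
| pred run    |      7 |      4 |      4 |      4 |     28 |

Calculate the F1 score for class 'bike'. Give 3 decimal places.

Treat 'bike' as positive and all other classes as negative.
F1 score = 2·TP/(2·TP+FP+FN).
bike: TP=27, FP=5+2+6+3=16, FN=4+6+5+7=22 → 54/92 = 0.5870

0.587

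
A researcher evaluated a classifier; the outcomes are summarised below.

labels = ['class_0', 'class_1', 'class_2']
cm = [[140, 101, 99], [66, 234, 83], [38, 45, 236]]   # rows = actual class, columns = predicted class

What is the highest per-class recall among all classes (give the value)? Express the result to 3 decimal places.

0.740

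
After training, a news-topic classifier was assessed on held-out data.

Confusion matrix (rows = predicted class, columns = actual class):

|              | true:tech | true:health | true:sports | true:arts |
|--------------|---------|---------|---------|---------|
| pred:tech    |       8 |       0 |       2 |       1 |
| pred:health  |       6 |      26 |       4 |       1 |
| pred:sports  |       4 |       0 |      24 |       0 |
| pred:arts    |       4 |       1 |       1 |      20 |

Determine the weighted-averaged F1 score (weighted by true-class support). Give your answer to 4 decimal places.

Per-class F1 score (2·TP/(2·TP+FP+FN)):
  tech: TP=8, FP=0+2+1=3, FN=6+4+4=14 → 16/33 = 0.48485
  health: TP=26, FP=6+4+1=11, FN=0+0+1=1 → 52/64 = 0.81250
  sports: TP=24, FP=4+0+0=4, FN=2+4+1=7 → 48/59 = 0.81356
  arts: TP=20, FP=4+1+1=6, FN=1+1+0=2 → 40/48 = 0.83333
Weighted-F1 score = Σ (supportᵢ/N)·F1 scoreᵢ with N=102: (22/102)·0.48485 + (27/102)·0.81250 + (31/102)·0.81356 + (22/102)·0.83333 = 0.7466

0.7466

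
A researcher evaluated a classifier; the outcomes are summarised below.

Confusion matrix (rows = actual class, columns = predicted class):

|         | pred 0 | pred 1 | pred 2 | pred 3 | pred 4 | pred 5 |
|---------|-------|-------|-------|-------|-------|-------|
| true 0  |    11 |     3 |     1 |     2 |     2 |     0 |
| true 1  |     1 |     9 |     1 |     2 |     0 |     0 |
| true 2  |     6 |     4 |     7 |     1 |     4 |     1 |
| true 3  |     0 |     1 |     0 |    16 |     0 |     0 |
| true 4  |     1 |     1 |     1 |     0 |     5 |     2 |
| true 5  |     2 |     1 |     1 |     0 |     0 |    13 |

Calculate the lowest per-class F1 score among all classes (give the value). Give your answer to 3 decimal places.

Per-class F1 score (2·TP/(2·TP+FP+FN)):
  0: TP=11, FP=1+6+0+1+2=10, FN=3+1+2+2+0=8 → 22/40 = 0.5500
  1: TP=9, FP=3+4+1+1+1=10, FN=1+1+2+0+0=4 → 18/32 = 0.5625
  2: TP=7, FP=1+1+0+1+1=4, FN=6+4+1+4+1=16 → 14/34 = 0.4118
  3: TP=16, FP=2+2+1+0+0=5, FN=0+1+0+0+0=1 → 32/38 = 0.8421
  4: TP=5, FP=2+0+4+0+0=6, FN=1+1+1+0+2=5 → 10/21 = 0.4762
  5: TP=13, FP=0+0+1+0+2=3, FN=2+1+1+0+0=4 → 26/33 = 0.7879
Lowest is class '2' with F1 score = 0.412.

0.412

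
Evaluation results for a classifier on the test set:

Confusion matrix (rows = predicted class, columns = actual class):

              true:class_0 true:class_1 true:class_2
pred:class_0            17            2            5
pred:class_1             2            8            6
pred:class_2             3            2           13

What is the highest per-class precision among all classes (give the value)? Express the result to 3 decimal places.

0.722

Per-class precision (TP/(TP+FP)):
  class_0: TP=17, FP=2+5=7 → 17/24 = 0.7083
  class_1: TP=8, FP=2+6=8 → 8/16 = 0.5000
  class_2: TP=13, FP=3+2=5 → 13/18 = 0.7222
Highest is class 'class_2' with precision = 0.722.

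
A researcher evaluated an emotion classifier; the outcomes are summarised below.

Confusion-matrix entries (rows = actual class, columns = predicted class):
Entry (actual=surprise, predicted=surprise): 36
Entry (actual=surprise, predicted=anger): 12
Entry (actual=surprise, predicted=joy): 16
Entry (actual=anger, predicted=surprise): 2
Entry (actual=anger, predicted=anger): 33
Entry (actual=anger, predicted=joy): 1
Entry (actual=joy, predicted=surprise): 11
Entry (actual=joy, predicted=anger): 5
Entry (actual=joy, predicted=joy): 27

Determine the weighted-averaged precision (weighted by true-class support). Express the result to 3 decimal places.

0.679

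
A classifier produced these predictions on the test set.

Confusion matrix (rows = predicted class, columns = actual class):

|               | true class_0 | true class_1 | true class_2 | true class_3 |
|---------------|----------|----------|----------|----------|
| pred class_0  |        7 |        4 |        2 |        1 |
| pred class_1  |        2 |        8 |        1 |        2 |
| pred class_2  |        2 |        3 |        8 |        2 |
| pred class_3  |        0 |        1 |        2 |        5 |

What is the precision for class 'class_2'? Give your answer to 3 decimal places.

0.533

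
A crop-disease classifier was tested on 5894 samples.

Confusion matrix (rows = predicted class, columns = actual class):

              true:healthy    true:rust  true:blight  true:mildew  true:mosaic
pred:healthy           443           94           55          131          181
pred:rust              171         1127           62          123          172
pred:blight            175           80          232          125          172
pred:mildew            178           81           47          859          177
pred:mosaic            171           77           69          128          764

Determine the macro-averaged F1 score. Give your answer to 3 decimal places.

0.547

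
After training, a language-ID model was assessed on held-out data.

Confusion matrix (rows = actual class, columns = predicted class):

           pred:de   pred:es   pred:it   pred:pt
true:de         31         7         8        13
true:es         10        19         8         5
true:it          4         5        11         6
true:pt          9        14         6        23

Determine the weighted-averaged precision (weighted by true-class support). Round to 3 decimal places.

Per-class precision (TP/(TP+FP)):
  de: TP=31, FP=10+4+9=23 → 31/54 = 0.5741
  es: TP=19, FP=7+5+14=26 → 19/45 = 0.4222
  it: TP=11, FP=8+8+6=22 → 11/33 = 0.3333
  pt: TP=23, FP=13+5+6=24 → 23/47 = 0.4894
Weighted-precision = Σ (supportᵢ/N)·precisionᵢ with N=179: (59/179)·0.5741 + (42/179)·0.4222 + (26/179)·0.3333 + (52/179)·0.4894 = 0.479

0.479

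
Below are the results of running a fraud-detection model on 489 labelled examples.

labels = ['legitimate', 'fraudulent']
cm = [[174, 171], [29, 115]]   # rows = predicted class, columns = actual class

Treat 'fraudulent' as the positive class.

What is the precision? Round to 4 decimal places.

0.7986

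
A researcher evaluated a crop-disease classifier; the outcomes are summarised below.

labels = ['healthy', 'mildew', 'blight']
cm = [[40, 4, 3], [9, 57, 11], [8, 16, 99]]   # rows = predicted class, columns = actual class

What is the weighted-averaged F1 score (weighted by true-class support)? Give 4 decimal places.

Per-class F1 score (2·TP/(2·TP+FP+FN)):
  healthy: TP=40, FP=4+3=7, FN=9+8=17 → 80/104 = 0.76923
  mildew: TP=57, FP=9+11=20, FN=4+16=20 → 114/154 = 0.74026
  blight: TP=99, FP=8+16=24, FN=3+11=14 → 198/236 = 0.83898
Weighted-F1 score = Σ (supportᵢ/N)·F1 scoreᵢ with N=247: (57/247)·0.76923 + (77/247)·0.74026 + (113/247)·0.83898 = 0.7921

0.7921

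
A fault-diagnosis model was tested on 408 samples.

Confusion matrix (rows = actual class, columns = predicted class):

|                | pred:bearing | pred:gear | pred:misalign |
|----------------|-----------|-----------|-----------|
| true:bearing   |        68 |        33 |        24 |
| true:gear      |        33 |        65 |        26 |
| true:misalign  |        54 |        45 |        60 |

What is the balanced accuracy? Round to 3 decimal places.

0.482

Balanced accuracy = mean of per-class recall.
  bearing: recall = 68/125 = 0.5440
  gear: recall = 65/124 = 0.5242
  misalign: recall = 60/159 = 0.3774
Mean = (0.5440 + 0.5242 + 0.3774) / 3 = 0.482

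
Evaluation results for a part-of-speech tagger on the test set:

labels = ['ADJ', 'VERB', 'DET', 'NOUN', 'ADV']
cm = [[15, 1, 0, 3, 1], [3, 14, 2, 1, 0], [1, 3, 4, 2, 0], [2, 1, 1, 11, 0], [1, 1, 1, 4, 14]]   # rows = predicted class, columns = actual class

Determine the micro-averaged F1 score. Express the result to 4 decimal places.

0.6744

Micro-averaging pools counts across classes: ΣTP=58, ΣFP=28, ΣFN=28.
Micro-F1 score = 2·TP/(2·TP+FP+FN) on pooled counts = 0.6744 (equals overall accuracy in single-label multiclass).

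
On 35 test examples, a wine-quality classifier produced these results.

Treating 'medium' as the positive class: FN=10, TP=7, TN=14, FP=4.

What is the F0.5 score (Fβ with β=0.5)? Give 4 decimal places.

Fβ = (1+β²)·TP / ((1+β²)·TP + β²·FN + FP), with β²=1/4
= 1.25·7 / (1.25·7 + 0.25·10 + 4) = 0.5738

0.5738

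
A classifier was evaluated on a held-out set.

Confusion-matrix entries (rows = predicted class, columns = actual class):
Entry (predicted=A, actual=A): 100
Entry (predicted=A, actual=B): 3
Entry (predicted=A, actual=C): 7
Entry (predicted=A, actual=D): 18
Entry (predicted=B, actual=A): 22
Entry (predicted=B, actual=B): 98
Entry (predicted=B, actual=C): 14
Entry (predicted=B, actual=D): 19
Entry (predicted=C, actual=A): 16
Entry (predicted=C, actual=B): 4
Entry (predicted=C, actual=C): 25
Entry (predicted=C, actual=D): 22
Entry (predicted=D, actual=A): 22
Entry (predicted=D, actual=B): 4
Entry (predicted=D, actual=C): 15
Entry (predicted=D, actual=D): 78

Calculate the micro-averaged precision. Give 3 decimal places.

0.645

Micro-averaging pools counts across classes: ΣTP=301, ΣFP=166, ΣFN=166.
Micro-precision = TP/(TP+FP) on pooled counts = 0.645 (equals overall accuracy in single-label multiclass).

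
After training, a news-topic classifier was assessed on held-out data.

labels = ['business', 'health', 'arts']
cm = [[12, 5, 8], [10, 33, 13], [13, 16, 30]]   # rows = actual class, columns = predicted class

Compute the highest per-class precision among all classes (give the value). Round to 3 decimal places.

Per-class precision (TP/(TP+FP)):
  business: TP=12, FP=10+13=23 → 12/35 = 0.3429
  health: TP=33, FP=5+16=21 → 33/54 = 0.6111
  arts: TP=30, FP=8+13=21 → 30/51 = 0.5882
Highest is class 'health' with precision = 0.611.

0.611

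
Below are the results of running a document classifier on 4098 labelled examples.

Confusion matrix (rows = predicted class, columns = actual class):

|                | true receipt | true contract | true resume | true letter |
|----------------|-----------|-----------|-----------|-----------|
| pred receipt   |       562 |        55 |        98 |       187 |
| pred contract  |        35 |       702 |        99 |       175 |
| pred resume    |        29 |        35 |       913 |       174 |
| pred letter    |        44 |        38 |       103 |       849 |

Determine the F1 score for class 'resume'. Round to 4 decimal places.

0.7724

One-vs-rest for 'resume': TP = diagonal; FP = other classes predicted 'resume'; FN = 'resume' predicted as other.
F1 score = 2·TP/(2·TP+FP+FN).
resume: TP=913, FP=29+35+174=238, FN=98+99+103=300 → 1826/2364 = 0.77242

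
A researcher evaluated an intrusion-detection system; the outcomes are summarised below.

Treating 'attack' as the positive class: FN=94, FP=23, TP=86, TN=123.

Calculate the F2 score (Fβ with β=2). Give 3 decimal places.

Fβ = (1+β²)·TP / ((1+β²)·TP + β²·FN + FP), with β²=4
= 5·86 / (5·86 + 4·94 + 23) = 0.519

0.519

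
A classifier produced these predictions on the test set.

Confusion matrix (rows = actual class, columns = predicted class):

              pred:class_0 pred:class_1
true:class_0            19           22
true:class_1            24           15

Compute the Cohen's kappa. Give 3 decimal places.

-0.152

Observed agreement pₒ = trace/N = 34/80 = 0.4250
Expected agreement pₑ = Σ (rowᵢ·colᵢ)/N² = (41·43 + 39·37)/80² = 0.5009
κ = (pₒ − pₑ)/(1 − pₑ) = (0.4250 − 0.5009)/(1 − 0.5009) = -0.152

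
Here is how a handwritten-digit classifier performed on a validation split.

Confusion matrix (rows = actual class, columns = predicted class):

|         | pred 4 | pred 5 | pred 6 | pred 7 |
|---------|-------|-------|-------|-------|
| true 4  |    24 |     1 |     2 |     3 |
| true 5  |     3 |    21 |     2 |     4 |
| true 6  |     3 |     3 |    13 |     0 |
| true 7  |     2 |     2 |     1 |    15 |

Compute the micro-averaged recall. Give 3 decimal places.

0.737

Micro-averaging pools counts across classes: ΣTP=73, ΣFP=26, ΣFN=26.
Micro-recall = TP/(TP+FN) on pooled counts = 0.737 (equals overall accuracy in single-label multiclass).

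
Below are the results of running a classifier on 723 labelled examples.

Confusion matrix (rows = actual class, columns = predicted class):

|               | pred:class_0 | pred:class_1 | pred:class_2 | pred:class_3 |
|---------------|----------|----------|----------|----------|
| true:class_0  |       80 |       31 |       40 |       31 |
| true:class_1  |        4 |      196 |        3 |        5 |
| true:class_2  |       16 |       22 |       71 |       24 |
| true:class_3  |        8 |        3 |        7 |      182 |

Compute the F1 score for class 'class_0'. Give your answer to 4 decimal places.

0.5517

Take TP from the diagonal, FP from the rest of the 'class_0' prediction marginal, FN from the rest of the 'class_0' actual marginal.
F1 score = 2·TP/(2·TP+FP+FN).
class_0: TP=80, FP=4+16+8=28, FN=31+40+31=102 → 160/290 = 0.55172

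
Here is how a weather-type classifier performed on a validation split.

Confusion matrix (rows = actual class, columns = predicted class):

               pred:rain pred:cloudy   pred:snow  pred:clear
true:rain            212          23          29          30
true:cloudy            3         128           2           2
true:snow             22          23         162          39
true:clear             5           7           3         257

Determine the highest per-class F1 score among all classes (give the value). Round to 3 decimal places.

0.857

Per-class F1 score (2·TP/(2·TP+FP+FN)):
  rain: TP=212, FP=3+22+5=30, FN=23+29+30=82 → 424/536 = 0.7910
  cloudy: TP=128, FP=23+23+7=53, FN=3+2+2=7 → 256/316 = 0.8101
  snow: TP=162, FP=29+2+3=34, FN=22+23+39=84 → 324/442 = 0.7330
  clear: TP=257, FP=30+2+39=71, FN=5+7+3=15 → 514/600 = 0.8567
Highest is class 'clear' with F1 score = 0.857.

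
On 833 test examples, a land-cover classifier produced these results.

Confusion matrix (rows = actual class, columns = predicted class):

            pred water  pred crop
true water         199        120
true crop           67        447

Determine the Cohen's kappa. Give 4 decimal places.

Observed agreement pₒ = trace/N = 646/833 = 0.77551
Expected agreement pₑ = Σ (rowᵢ·colᵢ)/N² = (319·266 + 514·567)/833² = 0.54229
κ = (pₒ − pₑ)/(1 − pₑ) = (0.77551 − 0.54229)/(1 − 0.54229) = 0.5095

0.5095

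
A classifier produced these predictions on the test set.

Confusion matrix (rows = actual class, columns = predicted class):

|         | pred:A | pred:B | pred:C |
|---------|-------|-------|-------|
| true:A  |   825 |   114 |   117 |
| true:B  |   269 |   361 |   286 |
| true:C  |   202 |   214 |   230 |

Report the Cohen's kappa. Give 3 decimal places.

0.292

Observed agreement pₒ = trace/N = 1416/2618 = 0.5409
Expected agreement pₑ = Σ (rowᵢ·colᵢ)/N² = (1056·1296 + 916·689 + 646·633)/2618² = 0.3514
κ = (pₒ − pₑ)/(1 − pₑ) = (0.5409 − 0.3514)/(1 − 0.3514) = 0.292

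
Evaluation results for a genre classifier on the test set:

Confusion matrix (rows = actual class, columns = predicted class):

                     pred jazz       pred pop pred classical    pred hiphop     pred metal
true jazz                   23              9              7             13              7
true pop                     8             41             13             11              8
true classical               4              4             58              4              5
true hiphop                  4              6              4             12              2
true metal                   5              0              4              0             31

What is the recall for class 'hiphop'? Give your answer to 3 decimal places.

0.429

recall = TP/(TP+FN).
hiphop: TP=12, FN=4+6+4+2=16 → 12/28 = 0.4286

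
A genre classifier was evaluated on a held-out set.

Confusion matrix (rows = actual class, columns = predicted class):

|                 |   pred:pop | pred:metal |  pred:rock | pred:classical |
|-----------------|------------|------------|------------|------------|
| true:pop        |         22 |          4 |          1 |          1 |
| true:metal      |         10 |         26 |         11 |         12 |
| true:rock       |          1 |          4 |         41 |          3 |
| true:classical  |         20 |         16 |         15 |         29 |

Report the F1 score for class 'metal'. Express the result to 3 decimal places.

Treat 'metal' as positive and all other classes as negative.
F1 score = 2·TP/(2·TP+FP+FN).
metal: TP=26, FP=4+4+16=24, FN=10+11+12=33 → 52/109 = 0.4771

0.477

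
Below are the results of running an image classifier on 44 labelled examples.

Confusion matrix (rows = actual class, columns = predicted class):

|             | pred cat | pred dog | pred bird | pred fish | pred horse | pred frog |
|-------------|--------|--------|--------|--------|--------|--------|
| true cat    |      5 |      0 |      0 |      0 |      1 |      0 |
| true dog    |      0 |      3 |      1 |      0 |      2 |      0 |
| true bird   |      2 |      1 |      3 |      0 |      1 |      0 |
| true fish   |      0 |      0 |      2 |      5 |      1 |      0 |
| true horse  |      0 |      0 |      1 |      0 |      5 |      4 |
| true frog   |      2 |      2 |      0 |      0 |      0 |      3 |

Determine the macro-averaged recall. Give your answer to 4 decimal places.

Per-class recall (TP/(TP+FN)):
  cat: TP=5, FN=0+0+0+1+0=1 → 5/6 = 0.83333
  dog: TP=3, FN=0+1+0+2+0=3 → 3/6 = 0.50000
  bird: TP=3, FN=2+1+0+1+0=4 → 3/7 = 0.42857
  fish: TP=5, FN=0+0+2+1+0=3 → 5/8 = 0.62500
  horse: TP=5, FN=0+0+1+0+4=5 → 5/10 = 0.50000
  frog: TP=3, FN=2+2+0+0+0=4 → 3/7 = 0.42857
Macro-recall = mean = (0.83333 + 0.50000 + 0.42857 + 0.62500 + 0.50000 + 0.42857) / 6 = 0.5526

0.5526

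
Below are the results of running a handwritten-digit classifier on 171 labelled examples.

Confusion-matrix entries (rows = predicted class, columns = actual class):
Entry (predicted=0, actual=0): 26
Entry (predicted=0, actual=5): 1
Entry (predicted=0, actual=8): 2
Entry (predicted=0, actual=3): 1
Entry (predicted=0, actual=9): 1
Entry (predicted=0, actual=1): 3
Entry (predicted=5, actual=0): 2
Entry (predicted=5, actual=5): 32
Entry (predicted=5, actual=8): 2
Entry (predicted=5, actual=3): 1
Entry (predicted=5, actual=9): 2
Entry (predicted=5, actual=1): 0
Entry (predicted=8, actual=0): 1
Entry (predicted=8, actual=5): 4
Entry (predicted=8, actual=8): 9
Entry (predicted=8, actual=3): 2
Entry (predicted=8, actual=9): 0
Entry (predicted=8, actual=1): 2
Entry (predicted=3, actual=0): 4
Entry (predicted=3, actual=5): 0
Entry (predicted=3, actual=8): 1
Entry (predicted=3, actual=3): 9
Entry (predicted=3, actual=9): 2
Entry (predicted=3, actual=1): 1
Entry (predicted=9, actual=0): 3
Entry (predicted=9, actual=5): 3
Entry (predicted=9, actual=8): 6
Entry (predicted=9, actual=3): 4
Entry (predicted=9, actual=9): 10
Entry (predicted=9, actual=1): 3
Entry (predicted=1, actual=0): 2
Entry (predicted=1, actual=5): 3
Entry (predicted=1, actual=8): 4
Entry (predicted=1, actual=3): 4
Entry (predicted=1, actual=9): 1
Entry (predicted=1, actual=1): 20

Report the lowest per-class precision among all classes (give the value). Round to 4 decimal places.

0.3448

Per-class precision (TP/(TP+FP)):
  0: TP=26, FP=1+2+1+1+3=8 → 26/34 = 0.76471
  5: TP=32, FP=2+2+1+2+0=7 → 32/39 = 0.82051
  8: TP=9, FP=1+4+2+0+2=9 → 9/18 = 0.50000
  3: TP=9, FP=4+0+1+2+1=8 → 9/17 = 0.52941
  9: TP=10, FP=3+3+6+4+3=19 → 10/29 = 0.34483
  1: TP=20, FP=2+3+4+4+1=14 → 20/34 = 0.58824
Lowest is class '9' with precision = 0.3448.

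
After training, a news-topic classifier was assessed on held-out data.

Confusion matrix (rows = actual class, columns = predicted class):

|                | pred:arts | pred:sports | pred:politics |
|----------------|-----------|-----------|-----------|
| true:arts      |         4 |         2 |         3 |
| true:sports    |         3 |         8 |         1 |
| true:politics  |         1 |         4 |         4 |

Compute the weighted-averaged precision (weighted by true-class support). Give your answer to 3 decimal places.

Per-class precision (TP/(TP+FP)):
  arts: TP=4, FP=3+1=4 → 4/8 = 0.5000
  sports: TP=8, FP=2+4=6 → 8/14 = 0.5714
  politics: TP=4, FP=3+1=4 → 4/8 = 0.5000
Weighted-precision = Σ (supportᵢ/N)·precisionᵢ with N=30: (9/30)·0.5000 + (12/30)·0.5714 + (9/30)·0.5000 = 0.529

0.529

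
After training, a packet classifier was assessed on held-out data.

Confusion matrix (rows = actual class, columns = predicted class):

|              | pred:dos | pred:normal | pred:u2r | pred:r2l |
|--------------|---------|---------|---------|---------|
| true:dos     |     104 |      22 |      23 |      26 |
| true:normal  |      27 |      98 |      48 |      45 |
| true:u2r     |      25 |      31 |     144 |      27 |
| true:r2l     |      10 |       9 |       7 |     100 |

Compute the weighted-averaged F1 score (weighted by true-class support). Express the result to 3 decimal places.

0.594

Per-class F1 score (2·TP/(2·TP+FP+FN)):
  dos: TP=104, FP=27+25+10=62, FN=22+23+26=71 → 208/341 = 0.6100
  normal: TP=98, FP=22+31+9=62, FN=27+48+45=120 → 196/378 = 0.5185
  u2r: TP=144, FP=23+48+7=78, FN=25+31+27=83 → 288/449 = 0.6414
  r2l: TP=100, FP=26+45+27=98, FN=10+9+7=26 → 200/324 = 0.6173
Weighted-F1 score = Σ (supportᵢ/N)·F1 scoreᵢ with N=746: (175/746)·0.6100 + (218/746)·0.5185 + (227/746)·0.6414 + (126/746)·0.6173 = 0.594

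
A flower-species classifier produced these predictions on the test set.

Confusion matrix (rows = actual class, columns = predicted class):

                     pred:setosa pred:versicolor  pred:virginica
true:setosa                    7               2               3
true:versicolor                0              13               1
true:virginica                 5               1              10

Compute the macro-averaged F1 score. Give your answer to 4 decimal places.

0.7056

Per-class F1 score (2·TP/(2·TP+FP+FN)):
  setosa: TP=7, FP=0+5=5, FN=2+3=5 → 14/24 = 0.58333
  versicolor: TP=13, FP=2+1=3, FN=0+1=1 → 26/30 = 0.86667
  virginica: TP=10, FP=3+1=4, FN=5+1=6 → 20/30 = 0.66667
Macro-F1 score = mean = (0.58333 + 0.86667 + 0.66667) / 3 = 0.7056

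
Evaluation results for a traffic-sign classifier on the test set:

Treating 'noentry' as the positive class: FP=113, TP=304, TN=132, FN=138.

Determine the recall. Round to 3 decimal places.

Recall = TP/(TP+FN) = 304/(304+138) = 304/442 = 0.688

0.688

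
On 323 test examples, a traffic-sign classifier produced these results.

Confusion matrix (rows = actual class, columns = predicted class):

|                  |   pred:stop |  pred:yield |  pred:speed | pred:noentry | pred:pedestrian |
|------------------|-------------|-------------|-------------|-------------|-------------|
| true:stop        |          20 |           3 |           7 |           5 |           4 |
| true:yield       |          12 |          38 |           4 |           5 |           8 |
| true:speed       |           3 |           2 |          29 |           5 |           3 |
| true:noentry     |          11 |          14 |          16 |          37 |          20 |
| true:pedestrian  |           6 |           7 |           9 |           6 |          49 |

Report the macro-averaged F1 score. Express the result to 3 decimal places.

0.529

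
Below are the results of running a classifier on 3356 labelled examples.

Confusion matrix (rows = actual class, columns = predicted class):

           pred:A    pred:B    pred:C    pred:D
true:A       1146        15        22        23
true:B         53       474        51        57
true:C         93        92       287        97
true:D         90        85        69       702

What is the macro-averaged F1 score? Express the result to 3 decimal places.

0.740

Per-class F1 score (2·TP/(2·TP+FP+FN)):
  A: TP=1146, FP=53+93+90=236, FN=15+22+23=60 → 2292/2588 = 0.8856
  B: TP=474, FP=15+92+85=192, FN=53+51+57=161 → 948/1301 = 0.7287
  C: TP=287, FP=22+51+69=142, FN=93+92+97=282 → 574/998 = 0.5752
  D: TP=702, FP=23+57+97=177, FN=90+85+69=244 → 1404/1825 = 0.7693
Macro-F1 score = mean = (0.8856 + 0.7287 + 0.5752 + 0.7693) / 4 = 0.740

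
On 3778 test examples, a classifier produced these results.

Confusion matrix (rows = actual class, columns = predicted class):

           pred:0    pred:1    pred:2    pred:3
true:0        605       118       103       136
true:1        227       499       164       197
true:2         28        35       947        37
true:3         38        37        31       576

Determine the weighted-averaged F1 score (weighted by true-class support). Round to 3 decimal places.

Per-class F1 score (2·TP/(2·TP+FP+FN)):
  0: TP=605, FP=227+28+38=293, FN=118+103+136=357 → 1210/1860 = 0.6505
  1: TP=499, FP=118+35+37=190, FN=227+164+197=588 → 998/1776 = 0.5619
  2: TP=947, FP=103+164+31=298, FN=28+35+37=100 → 1894/2292 = 0.8264
  3: TP=576, FP=136+197+37=370, FN=38+37+31=106 → 1152/1628 = 0.7076
Weighted-F1 score = Σ (supportᵢ/N)·F1 scoreᵢ with N=3778: (962/3778)·0.6505 + (1087/3778)·0.5619 + (1047/3778)·0.8264 + (682/3778)·0.7076 = 0.684

0.684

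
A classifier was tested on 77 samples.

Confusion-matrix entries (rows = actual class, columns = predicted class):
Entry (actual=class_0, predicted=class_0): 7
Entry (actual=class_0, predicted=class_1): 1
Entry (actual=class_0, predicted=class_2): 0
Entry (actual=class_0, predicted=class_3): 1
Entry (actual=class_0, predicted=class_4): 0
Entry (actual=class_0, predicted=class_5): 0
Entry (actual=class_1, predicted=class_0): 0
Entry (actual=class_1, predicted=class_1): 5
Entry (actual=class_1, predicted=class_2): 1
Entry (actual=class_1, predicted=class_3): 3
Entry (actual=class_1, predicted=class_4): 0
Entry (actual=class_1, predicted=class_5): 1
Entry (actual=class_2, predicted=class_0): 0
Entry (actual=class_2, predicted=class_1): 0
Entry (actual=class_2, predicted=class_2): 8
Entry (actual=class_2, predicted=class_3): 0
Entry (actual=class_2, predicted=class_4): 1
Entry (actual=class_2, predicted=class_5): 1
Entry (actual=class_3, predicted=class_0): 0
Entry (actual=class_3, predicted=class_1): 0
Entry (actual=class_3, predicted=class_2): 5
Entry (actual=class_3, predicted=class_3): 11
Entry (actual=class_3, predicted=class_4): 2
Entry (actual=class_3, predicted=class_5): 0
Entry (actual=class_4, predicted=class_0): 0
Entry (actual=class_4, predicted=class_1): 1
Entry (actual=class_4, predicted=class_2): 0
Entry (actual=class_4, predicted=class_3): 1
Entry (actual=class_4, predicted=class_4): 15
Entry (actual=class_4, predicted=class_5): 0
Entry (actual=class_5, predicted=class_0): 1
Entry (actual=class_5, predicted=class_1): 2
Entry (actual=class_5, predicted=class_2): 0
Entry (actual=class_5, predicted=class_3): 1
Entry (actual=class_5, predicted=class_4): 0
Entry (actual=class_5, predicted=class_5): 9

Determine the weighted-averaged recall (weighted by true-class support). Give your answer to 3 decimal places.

Per-class recall (TP/(TP+FN)):
  class_0: TP=7, FN=1+0+1+0+0=2 → 7/9 = 0.7778
  class_1: TP=5, FN=0+1+3+0+1=5 → 5/10 = 0.5000
  class_2: TP=8, FN=0+0+0+1+1=2 → 8/10 = 0.8000
  class_3: TP=11, FN=0+0+5+2+0=7 → 11/18 = 0.6111
  class_4: TP=15, FN=0+1+0+1+0=2 → 15/17 = 0.8824
  class_5: TP=9, FN=1+2+0+1+0=4 → 9/13 = 0.6923
Weighted-recall = Σ (supportᵢ/N)·recallᵢ with N=77: (9/77)·0.7778 + (10/77)·0.5000 + (10/77)·0.8000 + (18/77)·0.6111 + (17/77)·0.8824 + (13/77)·0.6923 = 0.714

0.714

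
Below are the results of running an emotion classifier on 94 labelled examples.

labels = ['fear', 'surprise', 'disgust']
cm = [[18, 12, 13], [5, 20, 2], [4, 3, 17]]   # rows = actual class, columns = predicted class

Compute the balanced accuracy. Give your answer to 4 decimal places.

0.6226

Balanced accuracy = mean of per-class recall.
  fear: recall = 18/43 = 0.41860
  surprise: recall = 20/27 = 0.74074
  disgust: recall = 17/24 = 0.70833
Mean = (0.41860 + 0.74074 + 0.70833) / 3 = 0.6226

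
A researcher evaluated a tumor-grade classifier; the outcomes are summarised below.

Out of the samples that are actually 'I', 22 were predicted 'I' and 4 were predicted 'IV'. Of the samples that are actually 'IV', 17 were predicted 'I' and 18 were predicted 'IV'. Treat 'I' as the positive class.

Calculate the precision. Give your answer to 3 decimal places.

Precision = TP/(TP+FP) = 22/(22+17) = 22/39 = 0.564

0.564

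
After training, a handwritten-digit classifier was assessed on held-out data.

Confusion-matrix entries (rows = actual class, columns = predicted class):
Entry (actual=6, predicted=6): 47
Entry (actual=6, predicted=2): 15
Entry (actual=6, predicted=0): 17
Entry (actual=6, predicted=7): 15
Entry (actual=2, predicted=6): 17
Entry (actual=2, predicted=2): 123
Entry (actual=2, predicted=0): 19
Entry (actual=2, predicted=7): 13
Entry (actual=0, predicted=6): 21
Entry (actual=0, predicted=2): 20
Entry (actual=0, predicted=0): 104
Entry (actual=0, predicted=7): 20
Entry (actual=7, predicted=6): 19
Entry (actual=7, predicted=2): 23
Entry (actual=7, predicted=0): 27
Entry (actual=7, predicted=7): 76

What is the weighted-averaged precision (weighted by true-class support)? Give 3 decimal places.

0.609

Per-class precision (TP/(TP+FP)):
  6: TP=47, FP=17+21+19=57 → 47/104 = 0.4519
  2: TP=123, FP=15+20+23=58 → 123/181 = 0.6796
  0: TP=104, FP=17+19+27=63 → 104/167 = 0.6228
  7: TP=76, FP=15+13+20=48 → 76/124 = 0.6129
Weighted-precision = Σ (supportᵢ/N)·precisionᵢ with N=576: (94/576)·0.4519 + (172/576)·0.6796 + (165/576)·0.6228 + (145/576)·0.6129 = 0.609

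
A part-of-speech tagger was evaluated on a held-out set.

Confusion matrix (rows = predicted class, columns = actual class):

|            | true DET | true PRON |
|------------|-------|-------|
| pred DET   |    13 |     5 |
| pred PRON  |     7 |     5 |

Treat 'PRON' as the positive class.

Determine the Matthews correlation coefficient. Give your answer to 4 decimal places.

0.1443

MCC = (TP·TN − FP·FN) / √((TP+FP)(TP+FN)(TN+FP)(TN+FN))
Numerator = 5·13 − 7·5 = 30
Denominator = √(12·10·20·18) = √43200 = 207.8461
MCC = 30 / 207.8461 = 0.1443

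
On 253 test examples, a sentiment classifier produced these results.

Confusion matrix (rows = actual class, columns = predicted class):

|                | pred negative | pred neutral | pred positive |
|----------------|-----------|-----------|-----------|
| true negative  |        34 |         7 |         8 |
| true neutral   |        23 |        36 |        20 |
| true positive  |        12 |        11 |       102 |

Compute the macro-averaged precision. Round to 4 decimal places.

0.6480

Per-class precision (TP/(TP+FP)):
  negative: TP=34, FP=23+12=35 → 34/69 = 0.49275
  neutral: TP=36, FP=7+11=18 → 36/54 = 0.66667
  positive: TP=102, FP=8+20=28 → 102/130 = 0.78462
Macro-precision = mean = (0.49275 + 0.66667 + 0.78462) / 3 = 0.6480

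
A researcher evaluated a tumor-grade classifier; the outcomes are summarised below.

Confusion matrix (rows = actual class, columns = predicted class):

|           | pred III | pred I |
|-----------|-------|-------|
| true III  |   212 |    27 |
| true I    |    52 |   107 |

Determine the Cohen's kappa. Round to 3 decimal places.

0.575

Observed agreement pₒ = trace/N = 319/398 = 0.8015
Expected agreement pₑ = Σ (rowᵢ·colᵢ)/N² = (239·264 + 159·134)/398² = 0.5328
κ = (pₒ − pₑ)/(1 − pₑ) = (0.8015 − 0.5328)/(1 − 0.5328) = 0.575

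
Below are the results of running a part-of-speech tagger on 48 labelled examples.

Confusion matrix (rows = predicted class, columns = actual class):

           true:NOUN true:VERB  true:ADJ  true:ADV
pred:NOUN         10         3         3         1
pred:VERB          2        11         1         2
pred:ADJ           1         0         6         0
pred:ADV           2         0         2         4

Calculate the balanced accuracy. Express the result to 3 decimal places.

Balanced accuracy = mean of per-class recall.
  NOUN: recall = 10/15 = 0.6667
  VERB: recall = 11/14 = 0.7857
  ADJ: recall = 6/12 = 0.5000
  ADV: recall = 4/7 = 0.5714
Mean = (0.6667 + 0.7857 + 0.5000 + 0.5714) / 4 = 0.631

0.631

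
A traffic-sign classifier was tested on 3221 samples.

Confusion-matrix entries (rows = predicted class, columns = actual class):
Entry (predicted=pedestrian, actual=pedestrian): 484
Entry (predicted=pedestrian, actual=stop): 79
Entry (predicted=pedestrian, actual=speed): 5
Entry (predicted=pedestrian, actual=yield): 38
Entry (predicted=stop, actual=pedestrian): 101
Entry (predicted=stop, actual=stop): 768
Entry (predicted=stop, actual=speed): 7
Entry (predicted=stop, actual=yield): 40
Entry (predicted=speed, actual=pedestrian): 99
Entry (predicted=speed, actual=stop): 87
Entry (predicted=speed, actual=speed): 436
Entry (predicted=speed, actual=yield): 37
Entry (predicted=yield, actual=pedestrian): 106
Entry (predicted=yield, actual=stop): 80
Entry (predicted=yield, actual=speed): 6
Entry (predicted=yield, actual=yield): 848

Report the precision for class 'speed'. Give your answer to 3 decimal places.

Treat 'speed' as positive and all other classes as negative.
precision = TP/(TP+FP).
speed: TP=436, FP=99+87+37=223 → 436/659 = 0.6616

0.662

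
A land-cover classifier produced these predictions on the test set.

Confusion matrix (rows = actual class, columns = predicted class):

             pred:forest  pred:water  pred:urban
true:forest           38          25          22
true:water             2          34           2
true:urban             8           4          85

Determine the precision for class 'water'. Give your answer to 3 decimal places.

Treat 'water' as positive and all other classes as negative.
precision = TP/(TP+FP).
water: TP=34, FP=25+4=29 → 34/63 = 0.5397

0.540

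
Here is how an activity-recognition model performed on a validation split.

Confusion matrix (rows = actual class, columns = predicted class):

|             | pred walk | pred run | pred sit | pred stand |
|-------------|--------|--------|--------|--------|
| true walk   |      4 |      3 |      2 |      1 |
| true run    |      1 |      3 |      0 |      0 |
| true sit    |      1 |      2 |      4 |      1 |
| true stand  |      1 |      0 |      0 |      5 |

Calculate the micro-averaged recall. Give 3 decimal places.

0.571

Micro-averaging pools counts across classes: ΣTP=16, ΣFP=12, ΣFN=12.
Micro-recall = TP/(TP+FN) on pooled counts = 0.571 (equals overall accuracy in single-label multiclass).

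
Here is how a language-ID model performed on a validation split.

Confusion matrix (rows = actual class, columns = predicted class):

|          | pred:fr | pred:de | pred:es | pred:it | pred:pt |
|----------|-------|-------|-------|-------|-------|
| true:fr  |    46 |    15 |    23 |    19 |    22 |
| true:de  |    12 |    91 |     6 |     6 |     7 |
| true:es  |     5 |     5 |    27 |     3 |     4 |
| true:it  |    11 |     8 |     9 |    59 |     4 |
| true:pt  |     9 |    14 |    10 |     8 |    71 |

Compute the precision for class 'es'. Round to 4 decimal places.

0.3600

One-vs-rest for 'es': TP = diagonal; FP = other classes predicted 'es'; FN = 'es' predicted as other.
precision = TP/(TP+FP).
es: TP=27, FP=23+6+9+10=48 → 27/75 = 0.36000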